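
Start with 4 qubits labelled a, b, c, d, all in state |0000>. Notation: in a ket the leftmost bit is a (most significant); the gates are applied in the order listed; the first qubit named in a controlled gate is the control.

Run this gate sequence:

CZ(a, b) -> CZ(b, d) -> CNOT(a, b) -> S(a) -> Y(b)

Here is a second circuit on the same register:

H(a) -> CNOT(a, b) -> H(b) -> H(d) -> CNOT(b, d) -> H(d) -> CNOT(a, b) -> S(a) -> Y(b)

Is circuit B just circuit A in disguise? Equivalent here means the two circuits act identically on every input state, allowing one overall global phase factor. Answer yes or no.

No, they are not equivalent — no single phase factor reconciles the two unitaries.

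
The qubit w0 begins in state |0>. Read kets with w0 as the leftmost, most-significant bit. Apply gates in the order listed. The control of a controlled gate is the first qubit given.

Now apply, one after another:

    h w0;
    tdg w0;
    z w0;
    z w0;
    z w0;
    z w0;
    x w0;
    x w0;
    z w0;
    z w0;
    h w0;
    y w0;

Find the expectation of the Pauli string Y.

In the final state, Y has expectation sqrt(2)/2.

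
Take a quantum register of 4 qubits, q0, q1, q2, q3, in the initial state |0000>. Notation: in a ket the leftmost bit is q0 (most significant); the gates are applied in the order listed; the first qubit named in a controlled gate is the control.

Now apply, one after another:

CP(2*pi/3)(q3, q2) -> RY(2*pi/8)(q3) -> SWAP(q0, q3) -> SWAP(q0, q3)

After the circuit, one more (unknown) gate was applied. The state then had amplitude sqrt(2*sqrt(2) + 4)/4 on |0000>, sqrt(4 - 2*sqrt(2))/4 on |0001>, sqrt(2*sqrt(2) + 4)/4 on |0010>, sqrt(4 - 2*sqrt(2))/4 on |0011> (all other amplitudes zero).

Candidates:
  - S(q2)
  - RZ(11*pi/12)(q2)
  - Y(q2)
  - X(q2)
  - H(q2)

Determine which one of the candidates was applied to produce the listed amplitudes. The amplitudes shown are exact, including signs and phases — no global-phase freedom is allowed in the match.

It was H(q2) that produced the state shown.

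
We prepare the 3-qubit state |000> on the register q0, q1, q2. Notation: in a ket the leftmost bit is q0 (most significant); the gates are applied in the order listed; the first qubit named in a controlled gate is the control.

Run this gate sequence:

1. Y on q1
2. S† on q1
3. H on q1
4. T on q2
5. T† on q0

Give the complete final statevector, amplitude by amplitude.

The final amplitudes are sqrt(2)/2 on |000>, -sqrt(2)/2 on |010>, and 0 on every other basis state.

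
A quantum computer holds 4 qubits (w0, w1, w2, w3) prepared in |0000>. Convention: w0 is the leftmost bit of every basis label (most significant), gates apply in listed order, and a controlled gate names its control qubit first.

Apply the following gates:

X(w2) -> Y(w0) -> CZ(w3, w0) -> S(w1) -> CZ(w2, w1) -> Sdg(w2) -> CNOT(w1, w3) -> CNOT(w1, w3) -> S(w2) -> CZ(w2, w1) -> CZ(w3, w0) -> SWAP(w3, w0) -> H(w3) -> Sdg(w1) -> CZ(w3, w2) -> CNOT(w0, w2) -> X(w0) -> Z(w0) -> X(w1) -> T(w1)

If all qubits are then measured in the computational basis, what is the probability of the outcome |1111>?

A full measurement returns |1111> with probability 1/2. Key observation: the block from step 5 through step 10 cancels to the identity and can be dropped.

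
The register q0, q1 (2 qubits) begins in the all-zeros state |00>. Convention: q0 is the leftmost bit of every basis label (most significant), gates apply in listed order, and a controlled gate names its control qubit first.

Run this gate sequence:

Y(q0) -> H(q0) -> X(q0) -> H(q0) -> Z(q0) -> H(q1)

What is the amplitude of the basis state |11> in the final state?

The amplitude on |11> is sqrt(2)*I/2.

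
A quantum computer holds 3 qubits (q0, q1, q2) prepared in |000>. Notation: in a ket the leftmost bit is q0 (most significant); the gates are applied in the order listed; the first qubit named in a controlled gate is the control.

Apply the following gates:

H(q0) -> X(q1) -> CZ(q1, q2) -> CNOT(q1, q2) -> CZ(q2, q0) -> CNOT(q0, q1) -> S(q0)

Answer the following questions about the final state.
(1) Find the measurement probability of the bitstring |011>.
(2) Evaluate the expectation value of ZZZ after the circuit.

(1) The probability of measuring |011> is 1/2.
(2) The expectation value of ZZZ is 1.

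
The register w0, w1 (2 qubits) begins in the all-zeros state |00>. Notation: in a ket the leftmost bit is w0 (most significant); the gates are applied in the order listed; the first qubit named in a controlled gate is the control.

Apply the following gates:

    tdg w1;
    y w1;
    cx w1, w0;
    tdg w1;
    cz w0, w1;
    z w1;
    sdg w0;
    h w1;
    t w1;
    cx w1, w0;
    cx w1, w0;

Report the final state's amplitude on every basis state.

After the circuit, the state carries amplitude 0 on |00>, 0 on |01>, -sqrt(2)*exp(3*I*pi/4)/2 on |10>, -sqrt(2)/2 on |11>.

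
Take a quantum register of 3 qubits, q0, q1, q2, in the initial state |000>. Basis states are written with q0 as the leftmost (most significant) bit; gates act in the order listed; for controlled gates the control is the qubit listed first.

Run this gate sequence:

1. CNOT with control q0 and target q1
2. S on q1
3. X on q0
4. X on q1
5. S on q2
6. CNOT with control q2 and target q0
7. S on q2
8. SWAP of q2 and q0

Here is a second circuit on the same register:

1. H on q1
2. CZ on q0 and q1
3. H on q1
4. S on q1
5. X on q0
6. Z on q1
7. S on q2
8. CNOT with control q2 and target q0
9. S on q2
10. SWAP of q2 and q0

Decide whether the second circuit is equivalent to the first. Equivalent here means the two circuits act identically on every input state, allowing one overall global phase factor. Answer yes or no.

No: there is an input state on which the two circuits produce genuinely different outputs (not merely differing by a phase).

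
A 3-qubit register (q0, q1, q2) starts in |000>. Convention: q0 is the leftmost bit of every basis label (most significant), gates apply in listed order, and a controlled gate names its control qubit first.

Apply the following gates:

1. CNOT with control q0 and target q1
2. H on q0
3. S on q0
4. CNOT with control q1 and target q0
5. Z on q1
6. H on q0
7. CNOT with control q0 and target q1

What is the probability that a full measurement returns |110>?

A full measurement returns |110> with probability 1/2.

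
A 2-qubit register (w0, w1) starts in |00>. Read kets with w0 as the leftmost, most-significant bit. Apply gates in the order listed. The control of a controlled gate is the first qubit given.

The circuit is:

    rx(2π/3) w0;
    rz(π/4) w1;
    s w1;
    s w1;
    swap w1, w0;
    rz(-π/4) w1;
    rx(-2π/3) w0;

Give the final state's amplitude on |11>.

The final state's coefficient on |11> equals -3*exp(3*I*pi/4)/4.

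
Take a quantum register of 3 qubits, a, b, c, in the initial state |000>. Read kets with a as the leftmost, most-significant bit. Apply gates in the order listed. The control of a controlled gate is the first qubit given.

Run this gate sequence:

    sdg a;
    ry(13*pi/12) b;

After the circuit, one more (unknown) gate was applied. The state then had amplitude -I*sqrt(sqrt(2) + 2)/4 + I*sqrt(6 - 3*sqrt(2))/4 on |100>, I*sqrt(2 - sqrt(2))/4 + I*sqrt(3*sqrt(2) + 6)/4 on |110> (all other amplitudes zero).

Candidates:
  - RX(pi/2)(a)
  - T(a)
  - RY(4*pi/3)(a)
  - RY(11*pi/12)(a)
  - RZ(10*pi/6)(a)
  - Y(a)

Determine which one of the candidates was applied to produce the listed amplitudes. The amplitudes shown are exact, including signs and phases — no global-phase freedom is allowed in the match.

The applied gate was Y(a).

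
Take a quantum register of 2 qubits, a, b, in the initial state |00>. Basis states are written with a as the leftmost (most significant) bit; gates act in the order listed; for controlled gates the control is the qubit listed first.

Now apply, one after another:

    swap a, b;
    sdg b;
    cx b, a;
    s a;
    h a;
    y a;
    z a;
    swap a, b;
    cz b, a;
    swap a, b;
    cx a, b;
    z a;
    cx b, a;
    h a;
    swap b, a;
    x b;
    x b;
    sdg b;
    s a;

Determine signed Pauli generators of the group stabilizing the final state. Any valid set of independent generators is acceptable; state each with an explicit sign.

The final state is stabilized by the group generated by -YI, -IY; other independent generating sets are equally valid. Key observation: gates 16-17 undo each other exactly, leaving only the rest of the circuit to track.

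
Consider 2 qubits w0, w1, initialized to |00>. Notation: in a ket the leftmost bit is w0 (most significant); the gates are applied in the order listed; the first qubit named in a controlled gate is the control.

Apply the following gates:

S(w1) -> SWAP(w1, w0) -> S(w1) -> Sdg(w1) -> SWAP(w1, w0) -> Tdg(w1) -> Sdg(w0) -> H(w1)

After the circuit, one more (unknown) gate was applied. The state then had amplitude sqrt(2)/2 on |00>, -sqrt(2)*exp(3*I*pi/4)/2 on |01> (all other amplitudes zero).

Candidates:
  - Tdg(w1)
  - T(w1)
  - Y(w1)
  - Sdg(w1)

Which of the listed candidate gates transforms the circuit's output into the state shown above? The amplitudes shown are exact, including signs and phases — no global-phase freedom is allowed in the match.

The applied gate was Tdg(w1). Key observation: gates 2-5 undo each other exactly, leaving only the rest of the circuit to track.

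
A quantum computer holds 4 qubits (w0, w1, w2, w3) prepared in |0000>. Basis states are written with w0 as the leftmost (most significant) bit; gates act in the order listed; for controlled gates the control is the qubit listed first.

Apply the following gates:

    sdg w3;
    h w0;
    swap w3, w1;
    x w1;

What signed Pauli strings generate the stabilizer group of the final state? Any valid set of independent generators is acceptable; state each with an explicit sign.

One valid set of independent stabilizer generators is +XIII, -IZII, +IIZI, +IIIZ (any independent generating set of the same group is equally correct).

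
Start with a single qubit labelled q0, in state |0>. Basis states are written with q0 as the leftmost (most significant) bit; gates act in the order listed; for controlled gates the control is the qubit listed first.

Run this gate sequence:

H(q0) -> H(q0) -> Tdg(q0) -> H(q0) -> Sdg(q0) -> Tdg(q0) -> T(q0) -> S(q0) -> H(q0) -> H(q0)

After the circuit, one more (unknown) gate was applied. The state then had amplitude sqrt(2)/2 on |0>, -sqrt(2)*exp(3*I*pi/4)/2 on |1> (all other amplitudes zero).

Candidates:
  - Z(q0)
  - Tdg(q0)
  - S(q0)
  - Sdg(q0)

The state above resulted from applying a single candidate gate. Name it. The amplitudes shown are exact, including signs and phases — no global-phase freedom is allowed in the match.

It was Tdg(q0) that produced the state shown. Key observation: the block from step 4 through step 9 cancels to the identity and can be dropped.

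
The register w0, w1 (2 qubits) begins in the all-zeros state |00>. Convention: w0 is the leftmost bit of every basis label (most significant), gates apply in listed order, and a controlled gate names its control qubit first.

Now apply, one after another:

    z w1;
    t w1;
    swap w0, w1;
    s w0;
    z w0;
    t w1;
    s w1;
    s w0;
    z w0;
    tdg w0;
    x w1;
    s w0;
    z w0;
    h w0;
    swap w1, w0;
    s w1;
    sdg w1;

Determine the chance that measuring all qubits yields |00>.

Outcome |00> occurs with probability 0.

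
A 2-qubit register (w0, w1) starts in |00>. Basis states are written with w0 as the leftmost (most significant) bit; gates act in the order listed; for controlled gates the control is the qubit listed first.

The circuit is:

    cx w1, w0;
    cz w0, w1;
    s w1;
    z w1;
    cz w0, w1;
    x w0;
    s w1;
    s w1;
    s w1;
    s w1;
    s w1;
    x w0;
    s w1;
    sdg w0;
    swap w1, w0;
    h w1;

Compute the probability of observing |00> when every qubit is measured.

Outcome |00> occurs with probability 1/2. Key observation: the block from step 8 through step 11 cancels to the identity and can be dropped.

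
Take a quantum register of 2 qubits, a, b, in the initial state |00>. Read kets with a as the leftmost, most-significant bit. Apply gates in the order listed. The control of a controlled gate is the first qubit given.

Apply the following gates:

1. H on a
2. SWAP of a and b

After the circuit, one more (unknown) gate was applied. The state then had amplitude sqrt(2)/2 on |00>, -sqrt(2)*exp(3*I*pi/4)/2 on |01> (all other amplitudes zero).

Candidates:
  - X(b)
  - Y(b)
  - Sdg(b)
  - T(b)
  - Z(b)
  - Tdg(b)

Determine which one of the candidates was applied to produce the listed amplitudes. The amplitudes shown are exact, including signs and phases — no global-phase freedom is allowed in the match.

The applied gate was Tdg(b).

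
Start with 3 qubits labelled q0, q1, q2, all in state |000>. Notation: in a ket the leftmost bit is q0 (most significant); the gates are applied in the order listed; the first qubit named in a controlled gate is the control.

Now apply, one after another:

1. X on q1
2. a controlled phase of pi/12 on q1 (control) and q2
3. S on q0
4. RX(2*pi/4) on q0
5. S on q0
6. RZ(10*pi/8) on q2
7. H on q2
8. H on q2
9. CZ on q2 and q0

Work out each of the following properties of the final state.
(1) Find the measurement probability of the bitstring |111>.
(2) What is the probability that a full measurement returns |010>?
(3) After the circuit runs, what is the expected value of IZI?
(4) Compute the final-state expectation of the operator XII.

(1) A full measurement returns |111> with probability 0. Key observation: steps 7-8 multiply out to the identity, so the circuit reduces to the remaining gates.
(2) A full measurement returns |010> with probability 1/2.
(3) In the final state, IZI has expectation -1.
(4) The expectation value of XII is 1.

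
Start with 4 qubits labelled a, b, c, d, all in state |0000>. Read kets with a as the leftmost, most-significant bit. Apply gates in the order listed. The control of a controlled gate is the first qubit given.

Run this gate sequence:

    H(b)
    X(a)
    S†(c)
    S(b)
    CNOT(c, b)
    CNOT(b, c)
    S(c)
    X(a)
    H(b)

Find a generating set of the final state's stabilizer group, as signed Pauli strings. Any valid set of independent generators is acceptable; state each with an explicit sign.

The stabilizer group can be generated by +IXZI, -IZXI, +ZIII, +IIIZ, among other valid generating sets.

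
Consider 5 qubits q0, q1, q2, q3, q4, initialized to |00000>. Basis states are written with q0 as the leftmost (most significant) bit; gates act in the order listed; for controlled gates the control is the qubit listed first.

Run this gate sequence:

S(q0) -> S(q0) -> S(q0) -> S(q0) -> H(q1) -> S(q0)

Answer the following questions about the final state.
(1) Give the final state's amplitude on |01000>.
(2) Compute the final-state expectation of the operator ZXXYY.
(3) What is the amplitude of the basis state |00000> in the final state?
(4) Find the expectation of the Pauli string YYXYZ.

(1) |01000> carries amplitude sqrt(2)/2 in the final state.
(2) In the final state, ZXXYY has expectation 0.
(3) The amplitude on |00000> is sqrt(2)/2.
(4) The observable YYXYZ averages to 0.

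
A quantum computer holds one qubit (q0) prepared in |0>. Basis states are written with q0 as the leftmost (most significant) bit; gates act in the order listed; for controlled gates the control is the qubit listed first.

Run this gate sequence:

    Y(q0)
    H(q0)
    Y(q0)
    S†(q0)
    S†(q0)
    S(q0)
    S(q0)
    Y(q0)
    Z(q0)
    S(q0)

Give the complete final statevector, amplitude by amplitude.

The final amplitudes are sqrt(2)*I/2 on |0>, -sqrt(2)/2 on |1>.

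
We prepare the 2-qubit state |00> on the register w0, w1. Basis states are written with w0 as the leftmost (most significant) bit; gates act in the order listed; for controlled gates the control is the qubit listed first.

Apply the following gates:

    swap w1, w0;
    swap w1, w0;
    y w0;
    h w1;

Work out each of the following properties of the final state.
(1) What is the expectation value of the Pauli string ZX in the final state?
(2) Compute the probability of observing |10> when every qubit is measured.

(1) In the final state, ZX has expectation -1.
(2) Outcome |10> occurs with probability 1/2.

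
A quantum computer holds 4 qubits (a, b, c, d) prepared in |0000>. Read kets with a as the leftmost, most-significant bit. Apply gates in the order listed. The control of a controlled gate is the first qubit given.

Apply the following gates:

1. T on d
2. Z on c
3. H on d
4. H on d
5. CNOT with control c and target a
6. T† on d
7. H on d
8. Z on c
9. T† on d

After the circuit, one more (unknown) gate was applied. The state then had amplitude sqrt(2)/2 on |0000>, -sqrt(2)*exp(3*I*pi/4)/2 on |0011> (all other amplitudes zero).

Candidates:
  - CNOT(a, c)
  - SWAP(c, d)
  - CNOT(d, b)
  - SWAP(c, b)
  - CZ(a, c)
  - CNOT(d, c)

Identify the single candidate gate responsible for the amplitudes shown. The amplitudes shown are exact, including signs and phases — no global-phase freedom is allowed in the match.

The applied gate was CNOT(d, c).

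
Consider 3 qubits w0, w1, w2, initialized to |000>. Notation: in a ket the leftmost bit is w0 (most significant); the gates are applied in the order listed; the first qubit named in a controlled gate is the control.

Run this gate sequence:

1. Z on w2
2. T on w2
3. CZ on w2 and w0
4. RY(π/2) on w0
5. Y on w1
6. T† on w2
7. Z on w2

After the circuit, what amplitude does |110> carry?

The final state's coefficient on |110> equals sqrt(2)*I/2.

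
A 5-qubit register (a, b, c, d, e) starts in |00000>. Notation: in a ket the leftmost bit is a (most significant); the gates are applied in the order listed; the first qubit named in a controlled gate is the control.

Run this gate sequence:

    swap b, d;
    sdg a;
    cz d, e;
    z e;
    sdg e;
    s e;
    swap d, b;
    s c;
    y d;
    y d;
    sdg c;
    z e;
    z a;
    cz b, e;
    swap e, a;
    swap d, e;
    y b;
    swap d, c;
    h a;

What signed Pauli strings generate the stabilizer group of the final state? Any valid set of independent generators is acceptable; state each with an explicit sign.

The stabilizer group can be generated by +XIIII, -IZIII, +IIZII, +IIIZI, +IIIIZ, among other valid generating sets.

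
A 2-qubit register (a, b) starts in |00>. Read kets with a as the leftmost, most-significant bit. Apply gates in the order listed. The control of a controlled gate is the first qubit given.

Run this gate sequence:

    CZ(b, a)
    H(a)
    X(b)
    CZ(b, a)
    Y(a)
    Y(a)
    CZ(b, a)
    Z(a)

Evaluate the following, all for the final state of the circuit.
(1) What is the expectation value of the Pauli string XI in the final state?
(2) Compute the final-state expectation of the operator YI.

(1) The expectation value of XI is -1. Key observation: the block from step 4 through step 7 cancels to the identity and can be dropped.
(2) In the final state, YI has expectation 0.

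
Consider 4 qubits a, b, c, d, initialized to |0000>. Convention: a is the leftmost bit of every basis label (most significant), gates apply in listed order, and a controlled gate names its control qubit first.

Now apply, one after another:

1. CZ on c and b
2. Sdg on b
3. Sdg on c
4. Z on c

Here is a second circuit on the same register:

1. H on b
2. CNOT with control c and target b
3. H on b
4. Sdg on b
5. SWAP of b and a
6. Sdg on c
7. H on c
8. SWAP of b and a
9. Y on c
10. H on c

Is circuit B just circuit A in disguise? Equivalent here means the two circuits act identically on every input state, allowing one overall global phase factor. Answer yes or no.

No, they are not equivalent — no single phase factor reconciles the two unitaries.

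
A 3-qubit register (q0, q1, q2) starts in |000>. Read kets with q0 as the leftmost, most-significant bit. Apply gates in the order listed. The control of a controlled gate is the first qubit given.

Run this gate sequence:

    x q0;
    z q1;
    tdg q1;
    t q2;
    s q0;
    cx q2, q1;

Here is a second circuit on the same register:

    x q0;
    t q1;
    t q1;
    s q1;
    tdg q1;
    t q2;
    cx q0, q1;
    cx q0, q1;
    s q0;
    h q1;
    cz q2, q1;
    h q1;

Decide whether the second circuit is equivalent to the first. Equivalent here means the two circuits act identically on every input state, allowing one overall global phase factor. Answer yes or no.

Yes, they are equivalent — the unitaries differ by at most a global phase.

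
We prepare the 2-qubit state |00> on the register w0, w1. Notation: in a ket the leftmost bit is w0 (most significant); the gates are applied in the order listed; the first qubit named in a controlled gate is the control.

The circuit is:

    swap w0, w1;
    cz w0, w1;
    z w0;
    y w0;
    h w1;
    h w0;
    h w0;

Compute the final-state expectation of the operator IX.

The observable IX averages to 1.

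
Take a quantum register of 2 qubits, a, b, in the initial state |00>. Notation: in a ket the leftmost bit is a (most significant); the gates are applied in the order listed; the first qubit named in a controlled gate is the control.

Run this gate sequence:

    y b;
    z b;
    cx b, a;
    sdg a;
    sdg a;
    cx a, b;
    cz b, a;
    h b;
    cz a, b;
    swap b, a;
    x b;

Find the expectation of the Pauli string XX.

In the final state, XX has expectation 0.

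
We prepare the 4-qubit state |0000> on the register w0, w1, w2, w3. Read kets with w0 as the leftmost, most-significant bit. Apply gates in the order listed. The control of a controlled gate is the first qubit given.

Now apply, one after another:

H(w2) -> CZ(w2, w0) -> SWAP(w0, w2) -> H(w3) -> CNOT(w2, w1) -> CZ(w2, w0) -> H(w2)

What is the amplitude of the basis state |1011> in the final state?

|1011> carries amplitude sqrt(2)/4 in the final state.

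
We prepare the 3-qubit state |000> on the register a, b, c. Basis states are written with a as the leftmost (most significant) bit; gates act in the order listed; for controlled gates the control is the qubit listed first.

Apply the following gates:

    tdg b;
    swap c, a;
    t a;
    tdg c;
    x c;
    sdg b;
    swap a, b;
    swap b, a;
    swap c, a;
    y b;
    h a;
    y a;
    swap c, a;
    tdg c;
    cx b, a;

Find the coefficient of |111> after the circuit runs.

The amplitude on |111> is sqrt(2)*exp(3*I*pi/4)/2.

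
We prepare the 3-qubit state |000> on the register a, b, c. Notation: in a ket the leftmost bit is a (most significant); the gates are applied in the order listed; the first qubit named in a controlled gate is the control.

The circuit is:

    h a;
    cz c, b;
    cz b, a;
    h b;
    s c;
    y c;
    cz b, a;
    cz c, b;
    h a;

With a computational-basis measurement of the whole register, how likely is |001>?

Outcome |001> occurs with probability 1/2.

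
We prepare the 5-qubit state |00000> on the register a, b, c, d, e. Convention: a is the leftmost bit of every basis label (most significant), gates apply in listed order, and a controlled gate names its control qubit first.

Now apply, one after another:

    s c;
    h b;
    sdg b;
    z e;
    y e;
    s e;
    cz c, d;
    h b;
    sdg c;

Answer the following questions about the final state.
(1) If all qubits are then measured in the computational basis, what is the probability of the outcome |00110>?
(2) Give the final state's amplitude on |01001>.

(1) The probability of measuring |00110> is 0.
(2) The final state's coefficient on |01001> equals -1/2 - I/2.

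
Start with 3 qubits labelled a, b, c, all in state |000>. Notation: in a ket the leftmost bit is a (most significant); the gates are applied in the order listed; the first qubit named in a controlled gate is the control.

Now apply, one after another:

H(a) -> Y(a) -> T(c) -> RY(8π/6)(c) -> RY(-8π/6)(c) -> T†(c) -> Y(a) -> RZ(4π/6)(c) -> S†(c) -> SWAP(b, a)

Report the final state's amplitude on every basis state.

After the circuit, the state carries amplitude -sqrt(2)*exp(2*I*pi/3)/2 on |000>, -sqrt(2)*exp(2*I*pi/3)/2 on |010>, and 0 on every other basis state.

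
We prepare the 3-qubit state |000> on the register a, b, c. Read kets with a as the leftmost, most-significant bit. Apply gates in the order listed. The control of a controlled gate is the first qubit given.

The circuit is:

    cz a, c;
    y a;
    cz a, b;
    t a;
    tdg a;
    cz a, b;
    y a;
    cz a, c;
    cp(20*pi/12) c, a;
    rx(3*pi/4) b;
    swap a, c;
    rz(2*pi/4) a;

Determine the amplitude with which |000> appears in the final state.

The amplitude on |000> is -sqrt(2 - sqrt(2))*exp(3*I*pi/4)/2. Key observation: steps 1-8 multiply out to the identity, so the circuit reduces to the remaining gates.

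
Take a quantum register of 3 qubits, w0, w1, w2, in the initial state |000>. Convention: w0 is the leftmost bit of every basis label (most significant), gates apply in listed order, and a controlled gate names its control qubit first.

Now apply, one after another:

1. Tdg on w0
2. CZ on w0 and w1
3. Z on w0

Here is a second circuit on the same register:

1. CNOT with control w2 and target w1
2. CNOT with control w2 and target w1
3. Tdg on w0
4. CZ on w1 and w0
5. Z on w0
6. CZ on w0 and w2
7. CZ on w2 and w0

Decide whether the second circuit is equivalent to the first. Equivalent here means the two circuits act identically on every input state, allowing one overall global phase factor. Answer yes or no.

Yes — the two circuits implement the same unitary up to a global phase.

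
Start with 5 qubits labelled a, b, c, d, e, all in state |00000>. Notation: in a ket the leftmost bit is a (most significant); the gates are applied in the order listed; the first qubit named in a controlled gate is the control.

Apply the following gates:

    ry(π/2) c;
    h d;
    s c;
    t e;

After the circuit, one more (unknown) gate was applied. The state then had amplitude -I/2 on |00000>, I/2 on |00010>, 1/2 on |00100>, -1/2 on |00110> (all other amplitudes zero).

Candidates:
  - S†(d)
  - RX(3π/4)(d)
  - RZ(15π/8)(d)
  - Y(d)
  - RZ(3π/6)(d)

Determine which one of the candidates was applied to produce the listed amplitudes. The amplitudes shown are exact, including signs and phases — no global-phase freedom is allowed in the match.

The unique candidate consistent with the amplitudes is Y(d).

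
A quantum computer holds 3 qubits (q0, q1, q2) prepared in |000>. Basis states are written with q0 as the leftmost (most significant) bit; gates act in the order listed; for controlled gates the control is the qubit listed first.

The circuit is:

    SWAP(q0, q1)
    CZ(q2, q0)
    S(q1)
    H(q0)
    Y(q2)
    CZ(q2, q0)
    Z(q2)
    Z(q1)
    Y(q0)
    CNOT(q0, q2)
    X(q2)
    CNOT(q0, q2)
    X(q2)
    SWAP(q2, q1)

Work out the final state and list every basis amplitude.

The resulting statevector has amplitude sqrt(2)/2 on |010>, sqrt(2)/2 on |110>, and 0 on every other basis state.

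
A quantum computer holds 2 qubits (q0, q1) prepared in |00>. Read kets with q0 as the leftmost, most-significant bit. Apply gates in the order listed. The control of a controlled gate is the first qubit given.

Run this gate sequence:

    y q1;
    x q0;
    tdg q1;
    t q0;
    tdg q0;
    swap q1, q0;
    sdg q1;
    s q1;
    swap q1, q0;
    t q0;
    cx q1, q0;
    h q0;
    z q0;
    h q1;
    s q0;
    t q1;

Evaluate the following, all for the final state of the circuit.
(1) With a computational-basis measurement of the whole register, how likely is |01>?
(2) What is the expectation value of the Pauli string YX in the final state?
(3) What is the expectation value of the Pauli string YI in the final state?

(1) A full measurement returns |01> with probability 1/4. Key observation: gates 5-10 undo each other exactly, leaving only the rest of the circuit to track.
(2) In the final state, YX has expectation sqrt(2)/2.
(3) The observable YI averages to -1.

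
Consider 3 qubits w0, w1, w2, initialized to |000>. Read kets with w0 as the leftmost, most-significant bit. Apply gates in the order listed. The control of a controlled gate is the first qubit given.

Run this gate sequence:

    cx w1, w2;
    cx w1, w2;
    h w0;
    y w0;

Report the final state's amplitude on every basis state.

After the circuit, the state carries amplitude -sqrt(2)*I/2 on |000>, sqrt(2)*I/2 on |100>, and 0 on every other basis state. Key observation: steps 1-2 multiply out to the identity, so the circuit reduces to the remaining gates.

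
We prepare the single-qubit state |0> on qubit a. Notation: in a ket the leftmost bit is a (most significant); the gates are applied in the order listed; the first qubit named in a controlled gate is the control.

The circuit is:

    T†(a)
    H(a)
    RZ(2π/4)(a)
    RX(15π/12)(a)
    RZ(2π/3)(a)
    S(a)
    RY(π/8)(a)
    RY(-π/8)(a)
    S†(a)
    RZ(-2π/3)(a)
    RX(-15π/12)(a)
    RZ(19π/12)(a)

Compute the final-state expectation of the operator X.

The observable X averages to sqrt(2)/4 + sqrt(6)/4. Key observation: the block from step 4 through step 11 cancels to the identity and can be dropped.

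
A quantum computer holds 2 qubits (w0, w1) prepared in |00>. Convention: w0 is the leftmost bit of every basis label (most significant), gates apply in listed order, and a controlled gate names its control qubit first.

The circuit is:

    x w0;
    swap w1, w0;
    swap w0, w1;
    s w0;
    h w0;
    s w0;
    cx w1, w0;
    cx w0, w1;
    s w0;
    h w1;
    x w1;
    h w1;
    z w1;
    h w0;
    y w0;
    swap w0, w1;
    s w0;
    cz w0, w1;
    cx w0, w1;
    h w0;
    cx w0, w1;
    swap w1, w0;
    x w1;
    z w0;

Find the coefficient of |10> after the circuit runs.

The final state's coefficient on |10> equals sqrt(2)*(-1 + I)/4. Key observation: gates 10-13 undo each other exactly, leaving only the rest of the circuit to track.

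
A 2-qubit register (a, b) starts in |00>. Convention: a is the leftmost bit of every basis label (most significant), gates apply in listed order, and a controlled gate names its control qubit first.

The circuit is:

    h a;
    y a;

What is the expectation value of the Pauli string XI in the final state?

In the final state, XI has expectation -1.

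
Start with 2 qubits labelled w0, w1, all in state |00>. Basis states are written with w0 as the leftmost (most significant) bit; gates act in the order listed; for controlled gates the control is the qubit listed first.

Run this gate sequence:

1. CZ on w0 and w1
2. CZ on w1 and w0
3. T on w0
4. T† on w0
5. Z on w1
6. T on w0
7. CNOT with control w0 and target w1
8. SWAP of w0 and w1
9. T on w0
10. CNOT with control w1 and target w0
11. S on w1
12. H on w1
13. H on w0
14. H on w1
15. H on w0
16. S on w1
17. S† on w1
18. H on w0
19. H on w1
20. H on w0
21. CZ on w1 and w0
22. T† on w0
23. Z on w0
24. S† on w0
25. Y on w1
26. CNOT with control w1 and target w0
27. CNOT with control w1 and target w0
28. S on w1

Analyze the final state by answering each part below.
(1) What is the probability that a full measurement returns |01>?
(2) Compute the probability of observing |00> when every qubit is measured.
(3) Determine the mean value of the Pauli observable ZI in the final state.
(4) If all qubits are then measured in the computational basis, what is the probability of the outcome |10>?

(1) The probability of measuring |01> is 1/2. Key observation: the block from step 13 through step 20 cancels to the identity and can be dropped.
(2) Outcome |00> occurs with probability 1/2.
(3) In the final state, ZI has expectation 1.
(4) A full measurement returns |10> with probability 0.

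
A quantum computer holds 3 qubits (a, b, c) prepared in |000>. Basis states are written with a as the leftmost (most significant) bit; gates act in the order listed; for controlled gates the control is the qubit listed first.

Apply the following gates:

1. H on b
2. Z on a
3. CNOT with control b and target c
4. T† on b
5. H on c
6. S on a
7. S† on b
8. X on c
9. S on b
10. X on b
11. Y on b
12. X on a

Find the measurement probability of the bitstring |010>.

A full measurement returns |010> with probability 0.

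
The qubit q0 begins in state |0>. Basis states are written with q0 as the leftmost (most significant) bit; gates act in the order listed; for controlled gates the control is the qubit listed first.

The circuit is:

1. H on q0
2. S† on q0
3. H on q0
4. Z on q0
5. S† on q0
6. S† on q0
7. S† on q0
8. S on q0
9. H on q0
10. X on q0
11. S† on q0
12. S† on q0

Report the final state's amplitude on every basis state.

After the circuit, the state carries amplitude -sqrt(2)*I/2 on |0>, -sqrt(2)/2 on |1>.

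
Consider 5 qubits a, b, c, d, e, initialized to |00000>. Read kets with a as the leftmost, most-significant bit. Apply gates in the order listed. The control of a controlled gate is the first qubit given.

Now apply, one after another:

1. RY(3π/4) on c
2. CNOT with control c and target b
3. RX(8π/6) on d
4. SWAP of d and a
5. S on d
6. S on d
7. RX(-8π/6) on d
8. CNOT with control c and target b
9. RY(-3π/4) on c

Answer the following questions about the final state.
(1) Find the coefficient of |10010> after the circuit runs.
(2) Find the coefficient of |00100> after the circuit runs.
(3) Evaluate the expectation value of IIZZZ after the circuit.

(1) The amplitude on |10010> is 3/4.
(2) The amplitude on |00100> is 0.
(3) In the final state, IIZZZ has expectation -1/2.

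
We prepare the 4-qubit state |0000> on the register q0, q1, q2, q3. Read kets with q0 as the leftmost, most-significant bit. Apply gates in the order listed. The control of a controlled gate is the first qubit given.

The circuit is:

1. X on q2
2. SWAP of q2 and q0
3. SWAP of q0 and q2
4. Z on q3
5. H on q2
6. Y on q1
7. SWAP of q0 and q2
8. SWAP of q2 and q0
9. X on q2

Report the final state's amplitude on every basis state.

The resulting statevector has amplitude -sqrt(2)*I/2 on |0100>, sqrt(2)*I/2 on |0110>, and 0 on every other basis state.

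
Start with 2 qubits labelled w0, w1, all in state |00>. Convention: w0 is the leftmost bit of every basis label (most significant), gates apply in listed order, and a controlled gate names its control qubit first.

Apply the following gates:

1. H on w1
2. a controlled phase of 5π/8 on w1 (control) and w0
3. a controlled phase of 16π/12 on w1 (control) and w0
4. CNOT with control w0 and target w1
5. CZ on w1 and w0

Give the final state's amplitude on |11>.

|11> carries amplitude 0 in the final state.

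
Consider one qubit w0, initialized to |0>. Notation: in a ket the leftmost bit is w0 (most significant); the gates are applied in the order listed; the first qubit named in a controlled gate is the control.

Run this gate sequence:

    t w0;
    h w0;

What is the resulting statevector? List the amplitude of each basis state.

The final amplitudes are sqrt(2)/2 on |0>, sqrt(2)/2 on |1>.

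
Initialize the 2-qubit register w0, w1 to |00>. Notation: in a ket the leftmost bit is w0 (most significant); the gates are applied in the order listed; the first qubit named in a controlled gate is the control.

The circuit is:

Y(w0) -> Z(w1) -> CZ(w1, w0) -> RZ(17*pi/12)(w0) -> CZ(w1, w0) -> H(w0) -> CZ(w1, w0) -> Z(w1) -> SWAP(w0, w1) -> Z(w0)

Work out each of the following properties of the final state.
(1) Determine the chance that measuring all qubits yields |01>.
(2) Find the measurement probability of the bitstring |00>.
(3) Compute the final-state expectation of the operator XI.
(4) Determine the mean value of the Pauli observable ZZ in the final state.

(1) Outcome |01> occurs with probability 1/2.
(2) The probability of measuring |00> is 1/2.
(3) The expectation value of XI is 0.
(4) In the final state, ZZ has expectation 0.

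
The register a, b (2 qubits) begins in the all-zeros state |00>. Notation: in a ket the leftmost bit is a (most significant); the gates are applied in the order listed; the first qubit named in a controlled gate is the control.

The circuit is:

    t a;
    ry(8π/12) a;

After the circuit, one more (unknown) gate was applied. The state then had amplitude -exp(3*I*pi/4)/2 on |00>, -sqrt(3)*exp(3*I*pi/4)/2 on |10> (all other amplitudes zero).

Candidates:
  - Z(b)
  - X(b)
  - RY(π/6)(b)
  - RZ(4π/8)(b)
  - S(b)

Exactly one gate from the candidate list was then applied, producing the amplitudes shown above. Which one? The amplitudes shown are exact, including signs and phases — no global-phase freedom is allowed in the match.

The applied gate was RZ(4π/8)(b).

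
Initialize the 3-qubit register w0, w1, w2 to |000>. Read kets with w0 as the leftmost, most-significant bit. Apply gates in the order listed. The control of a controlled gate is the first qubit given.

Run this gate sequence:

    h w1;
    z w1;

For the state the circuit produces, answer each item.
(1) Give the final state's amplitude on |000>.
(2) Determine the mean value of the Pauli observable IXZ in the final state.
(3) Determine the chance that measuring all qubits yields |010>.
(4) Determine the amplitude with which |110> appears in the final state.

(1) The amplitude on |000> is sqrt(2)/2.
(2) The observable IXZ averages to -1.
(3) A full measurement returns |010> with probability 1/2.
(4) |110> carries amplitude 0 in the final state.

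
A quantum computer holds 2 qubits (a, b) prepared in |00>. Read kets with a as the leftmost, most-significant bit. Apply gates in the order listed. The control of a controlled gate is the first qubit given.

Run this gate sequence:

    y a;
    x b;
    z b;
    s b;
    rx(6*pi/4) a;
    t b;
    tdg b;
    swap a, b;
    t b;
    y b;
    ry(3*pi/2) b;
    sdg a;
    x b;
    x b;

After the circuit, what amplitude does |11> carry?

The amplitude on |11> is exp(I*pi/4)/2 + I/2. Key observation: the block from step 13 through step 14 cancels to the identity and can be dropped.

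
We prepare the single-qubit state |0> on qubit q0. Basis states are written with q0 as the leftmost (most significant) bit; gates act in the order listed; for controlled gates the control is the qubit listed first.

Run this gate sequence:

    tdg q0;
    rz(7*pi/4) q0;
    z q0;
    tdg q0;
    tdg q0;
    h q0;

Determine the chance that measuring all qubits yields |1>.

Outcome |1> occurs with probability 1/2.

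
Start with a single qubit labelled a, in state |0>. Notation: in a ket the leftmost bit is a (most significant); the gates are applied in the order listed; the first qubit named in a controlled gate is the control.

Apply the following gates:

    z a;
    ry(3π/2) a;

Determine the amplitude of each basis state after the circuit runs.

After the circuit, the state carries amplitude -sqrt(2)/2 on |0>, sqrt(2)/2 on |1>.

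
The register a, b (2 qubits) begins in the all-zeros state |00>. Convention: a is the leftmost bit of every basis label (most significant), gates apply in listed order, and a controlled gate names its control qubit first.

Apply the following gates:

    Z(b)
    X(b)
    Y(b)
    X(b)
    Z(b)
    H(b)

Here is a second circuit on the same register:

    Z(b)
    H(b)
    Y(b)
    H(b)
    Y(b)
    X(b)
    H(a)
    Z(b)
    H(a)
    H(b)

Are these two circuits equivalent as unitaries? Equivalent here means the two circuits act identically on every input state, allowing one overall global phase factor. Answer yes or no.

No — the two circuits implement different unitaries, even allowing a global phase.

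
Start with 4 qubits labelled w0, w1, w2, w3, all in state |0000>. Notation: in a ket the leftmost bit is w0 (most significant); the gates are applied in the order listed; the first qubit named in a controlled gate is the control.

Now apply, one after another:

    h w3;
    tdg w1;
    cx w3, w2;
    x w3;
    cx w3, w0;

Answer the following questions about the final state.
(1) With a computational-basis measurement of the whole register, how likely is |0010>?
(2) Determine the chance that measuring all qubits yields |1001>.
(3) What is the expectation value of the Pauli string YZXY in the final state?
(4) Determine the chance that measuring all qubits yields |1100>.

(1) The probability of measuring |0010> is 1/2.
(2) The probability of measuring |1001> is 1/2.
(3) The expectation value of YZXY is -1.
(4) The probability of measuring |1100> is 0.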